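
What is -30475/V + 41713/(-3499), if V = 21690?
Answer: -202277399/15178662 ≈ -13.326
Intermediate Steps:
-30475/V + 41713/(-3499) = -30475/21690 + 41713/(-3499) = -30475*1/21690 + 41713*(-1/3499) = -6095/4338 - 41713/3499 = -202277399/15178662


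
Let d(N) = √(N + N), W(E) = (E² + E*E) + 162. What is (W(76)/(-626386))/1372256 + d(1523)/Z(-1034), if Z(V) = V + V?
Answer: -5857/429780973408 - √3046/2068 ≈ -0.026688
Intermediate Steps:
Z(V) = 2*V
W(E) = 162 + 2*E² (W(E) = (E² + E²) + 162 = 2*E² + 162 = 162 + 2*E²)
d(N) = √2*√N (d(N) = √(2*N) = √2*√N)
(W(76)/(-626386))/1372256 + d(1523)/Z(-1034) = ((162 + 2*76²)/(-626386))/1372256 + (√2*√1523)/((2*(-1034))) = ((162 + 2*5776)*(-1/626386))*(1/1372256) + √3046/(-2068) = ((162 + 11552)*(-1/626386))*(1/1372256) + √3046*(-1/2068) = (11714*(-1/626386))*(1/1372256) - √3046/2068 = -5857/313193*1/1372256 - √3046/2068 = -5857/429780973408 - √3046/2068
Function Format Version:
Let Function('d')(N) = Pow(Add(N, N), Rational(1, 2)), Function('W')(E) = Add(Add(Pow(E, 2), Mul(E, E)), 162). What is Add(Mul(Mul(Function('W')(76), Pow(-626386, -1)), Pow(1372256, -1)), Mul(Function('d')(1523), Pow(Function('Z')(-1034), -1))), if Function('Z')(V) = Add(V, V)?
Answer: Add(Rational(-5857, 429780973408), Mul(Rational(-1, 2068), Pow(3046, Rational(1, 2)))) ≈ -0.026688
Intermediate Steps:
Function('Z')(V) = Mul(2, V)
Function('W')(E) = Add(162, Mul(2, Pow(E, 2))) (Function('W')(E) = Add(Add(Pow(E, 2), Pow(E, 2)), 162) = Add(Mul(2, Pow(E, 2)), 162) = Add(162, Mul(2, Pow(E, 2))))
Function('d')(N) = Mul(Pow(2, Rational(1, 2)), Pow(N, Rational(1, 2))) (Function('d')(N) = Pow(Mul(2, N), Rational(1, 2)) = Mul(Pow(2, Rational(1, 2)), Pow(N, Rational(1, 2))))
Add(Mul(Mul(Function('W')(76), Pow(-626386, -1)), Pow(1372256, -1)), Mul(Function('d')(1523), Pow(Function('Z')(-1034), -1))) = Add(Mul(Mul(Add(162, Mul(2, Pow(76, 2))), Pow(-626386, -1)), Pow(1372256, -1)), Mul(Mul(Pow(2, Rational(1, 2)), Pow(1523, Rational(1, 2))), Pow(Mul(2, -1034), -1))) = Add(Mul(Mul(Add(162, Mul(2, 5776)), Rational(-1, 626386)), Rational(1, 1372256)), Mul(Pow(3046, Rational(1, 2)), Pow(-2068, -1))) = Add(Mul(Mul(Add(162, 11552), Rational(-1, 626386)), Rational(1, 1372256)), Mul(Pow(3046, Rational(1, 2)), Rational(-1, 2068))) = Add(Mul(Mul(11714, Rational(-1, 626386)), Rational(1, 1372256)), Mul(Rational(-1, 2068), Pow(3046, Rational(1, 2)))) = Add(Mul(Rational(-5857, 313193), Rational(1, 1372256)), Mul(Rational(-1, 2068), Pow(3046, Rational(1, 2)))) = Add(Rational(-5857, 429780973408), Mul(Rational(-1, 2068), Pow(3046, Rational(1, 2))))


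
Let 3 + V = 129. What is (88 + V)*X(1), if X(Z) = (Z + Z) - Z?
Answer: 214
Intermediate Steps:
X(Z) = Z (X(Z) = 2*Z - Z = Z)
V = 126 (V = -3 + 129 = 126)
(88 + V)*X(1) = (88 + 126)*1 = 214*1 = 214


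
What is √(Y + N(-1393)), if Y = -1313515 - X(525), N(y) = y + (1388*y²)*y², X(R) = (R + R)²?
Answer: 2*√1306573784991195 ≈ 7.2293e+7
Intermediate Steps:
X(R) = 4*R² (X(R) = (2*R)² = 4*R²)
N(y) = y + 1388*y⁴
Y = -2416015 (Y = -1313515 - 4*525² = -1313515 - 4*275625 = -1313515 - 1*1102500 = -1313515 - 1102500 = -2416015)
√(Y + N(-1393)) = √(-2416015 + (-1393 + 1388*(-1393)⁴)) = √(-2416015 + (-1393 + 1388*3765342321601)) = √(-2416015 + (-1393 + 5226295142382188)) = √(-2416015 + 5226295142380795) = √5226295139964780 = 2*√1306573784991195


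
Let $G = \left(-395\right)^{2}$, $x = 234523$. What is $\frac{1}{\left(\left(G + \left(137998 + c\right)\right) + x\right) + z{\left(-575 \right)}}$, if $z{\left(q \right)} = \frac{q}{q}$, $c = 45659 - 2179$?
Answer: $\frac{1}{572027} \approx 1.7482 \cdot 10^{-6}$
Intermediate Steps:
$G = 156025$
$c = 43480$ ($c = 45659 - 2179 = 43480$)
$z{\left(q \right)} = 1$
$\frac{1}{\left(\left(G + \left(137998 + c\right)\right) + x\right) + z{\left(-575 \right)}} = \frac{1}{\left(\left(156025 + \left(137998 + 43480\right)\right) + 234523\right) + 1} = \frac{1}{\left(\left(156025 + 181478\right) + 234523\right) + 1} = \frac{1}{\left(337503 + 234523\right) + 1} = \frac{1}{572026 + 1} = \frac{1}{572027}$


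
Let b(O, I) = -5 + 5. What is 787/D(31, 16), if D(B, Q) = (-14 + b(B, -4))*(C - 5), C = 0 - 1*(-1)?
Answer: 787/56 ≈ 14.054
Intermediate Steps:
C = 1 (C = 0 + 1 = 1)
b(O, I) = 0
D(B, Q) = 56 (D(B, Q) = (-14 + 0)*(1 - 5) = -14*(-4) = 56)
787/D(31, 16) = 787/56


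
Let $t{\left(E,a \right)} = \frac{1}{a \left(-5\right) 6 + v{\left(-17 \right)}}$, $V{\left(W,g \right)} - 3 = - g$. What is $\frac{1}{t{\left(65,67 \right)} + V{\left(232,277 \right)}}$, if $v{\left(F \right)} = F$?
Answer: $- \frac{2027}{555399} \approx -0.0036496$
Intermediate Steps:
$V{\left(W,g \right)} = 3 - g$
$t{\left(E,a \right)} = \frac{1}{-17 - 30 a}$ ($t{\left(E,a \right)} = \frac{1}{a \left(-5\right) 6 - 17} = \frac{1}{- 5 a 6 - 17} = \frac{1}{- 30 a - 17} = \frac{1}{-17 - 30 a}$)
$\frac{1}{t{\left(65,67 \right)} + V{\left(232,277 \right)}} = \frac{1}{- \frac{1}{17 + 30 \cdot 67} + \left(3 - 277\right)} = \frac{1}{- \frac{1}{17 + 2010} + \left(3 - 277\right)} = \frac{1}{- \frac{1}{2027} - 274} = \frac{1}{- \frac{555399}{2027}} = - \frac{2027}{555399}$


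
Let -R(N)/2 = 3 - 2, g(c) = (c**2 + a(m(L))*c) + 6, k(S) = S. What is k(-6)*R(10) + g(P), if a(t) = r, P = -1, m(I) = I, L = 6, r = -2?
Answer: 21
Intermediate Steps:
a(t) = -2
g(c) = 6 + c**2 - 2*c (g(c) = (c**2 - 2*c) + 6 = 6 + c**2 - 2*c)
R(N) = -2 (R(N) = -2*(3 - 2) = -2*1 = -2)
k(-6)*R(10) + g(P) = -6*(-2) + (6 + (-1)**2 - 2*(-1)) = 12 + (6 + 1 + 2) = 12 + 9 = 21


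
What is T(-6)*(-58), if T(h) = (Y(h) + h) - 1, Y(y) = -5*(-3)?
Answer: -464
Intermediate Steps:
Y(y) = 15
T(h) = 14 + h (T(h) = (15 + h) - 1 = 14 + h)
T(-6)*(-58) = (14 - 6)*(-58) = 8*(-58) = -464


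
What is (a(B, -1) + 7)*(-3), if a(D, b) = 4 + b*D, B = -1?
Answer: -36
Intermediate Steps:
a(D, b) = 4 + D*b
(a(B, -1) + 7)*(-3) = ((4 - 1*(-1)) + 7)*(-3) = ((4 + 1) + 7)*(-3) = (5 + 7)*(-3) = 12*(-3) = -36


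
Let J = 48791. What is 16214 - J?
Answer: -32577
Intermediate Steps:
16214 - J = 16214 - 1*48791 = 16214 - 48791 = -32577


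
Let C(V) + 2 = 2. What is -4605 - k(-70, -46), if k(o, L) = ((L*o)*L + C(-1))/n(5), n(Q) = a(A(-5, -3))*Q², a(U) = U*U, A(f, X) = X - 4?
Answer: -156943/35 ≈ -4484.1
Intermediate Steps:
C(V) = 0 (C(V) = -2 + 2 = 0)
A(f, X) = -4 + X
a(U) = U²
n(Q) = 49*Q² (n(Q) = (-4 - 3)²*Q² = (-7)²*Q² = 49*Q²)
k(o, L) = o*L²/1225 (k(o, L) = ((L*o)*L + 0)/((49*5²)) = (o*L² + 0)/((49*25)) = (o*L²)/1225 = (o*L²)*(1/1225) = o*L²/1225)
-4605 - k(-70, -46) = -4605 - (-70)*(-46)²/1225 = -4605 - (-70)*2116/1225 = -4605 - 1*(-4232/35) = -4605 + 4232/35 = -156943/35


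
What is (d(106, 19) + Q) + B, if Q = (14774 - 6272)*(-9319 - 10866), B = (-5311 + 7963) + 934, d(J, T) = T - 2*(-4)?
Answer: -171609257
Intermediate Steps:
d(J, T) = 8 + T (d(J, T) = T + 8 = 8 + T)
B = 3586 (B = 2652 + 934 = 3586)
Q = -171612870 (Q = 8502*(-20185) = -171612870)
(d(106, 19) + Q) + B = ((8 + 19) - 171612870) + 3586 = (27 - 171612870) + 3586 = -171612843 + 3586 = -171609257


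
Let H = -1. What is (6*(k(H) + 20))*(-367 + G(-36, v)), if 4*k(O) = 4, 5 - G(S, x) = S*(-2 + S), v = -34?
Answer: -217980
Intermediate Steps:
G(S, x) = 5 - S*(-2 + S)
k(O) = 1 (k(O) = (¼)*4 = 1)
(6*(k(H) + 20))*(-367 + G(-36, v)) = (6*(1 + 20))*(-367 + (5 - 1*(-36)² + 2*(-36))) = (6*21)*(-367 + (5 - 1*1296 - 72)) = 126*(-367 + (5 - 1296 - 72)) = 126*(-367 - 1363) = 126*(-1730) = -217980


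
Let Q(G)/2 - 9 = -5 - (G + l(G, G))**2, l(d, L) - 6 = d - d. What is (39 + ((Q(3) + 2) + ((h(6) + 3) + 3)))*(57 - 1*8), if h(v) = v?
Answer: -4949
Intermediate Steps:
l(d, L) = 6 (l(d, L) = 6 + (d - d) = 6 + 0 = 6)
Q(G) = 8 - 2*(6 + G)**2 (Q(G) = 18 + 2*(-5 - (G + 6)**2) = 18 + 2*(-5 - (6 + G)**2) = 18 + (-10 - 2*(6 + G)**2) = 8 - 2*(6 + G)**2)
(39 + ((Q(3) + 2) + ((h(6) + 3) + 3)))*(57 - 1*8) = (39 + (((8 - 2*(6 + 3)**2) + 2) + ((6 + 3) + 3)))*(57 - 1*8) = (39 + (((8 - 2*9**2) + 2) + (9 + 3)))*(57 - 8) = (39 + (((8 - 2*81) + 2) + 12))*49 = (39 + (((8 - 162) + 2) + 12))*49 = (39 + ((-154 + 2) + 12))*49 = (39 + (-152 + 12))*49 = (39 - 140)*49 = -101*49 = -4949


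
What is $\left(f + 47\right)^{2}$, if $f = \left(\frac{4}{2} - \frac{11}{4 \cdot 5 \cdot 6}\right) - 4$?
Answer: $\frac{29041321}{14400} \approx 2016.8$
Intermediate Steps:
$f = - \frac{251}{120}$ ($f = \left(4 \cdot \frac{1}{2} - \frac{11}{20 \cdot 6}\right) - 4 = \left(2 - \frac{11}{120}\right) - 4 = \frac{229}{120} - 4 = - \frac{251}{120} \approx -2.0917$)
$\left(f + 47\right)^{2} = \left(- \frac{251}{120} + 47\right)^{2} = \left(\frac{5389}{120}\right)^{2} = \frac{29041321}{14400}$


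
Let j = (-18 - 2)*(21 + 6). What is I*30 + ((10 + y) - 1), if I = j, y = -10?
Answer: -16201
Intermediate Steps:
j = -540 (j = -20*27 = -540)
I = -540
I*30 + ((10 + y) - 1) = -540*30 + ((10 - 10) - 1) = -16200 + (0 - 1) = -16200 - 1 = -16201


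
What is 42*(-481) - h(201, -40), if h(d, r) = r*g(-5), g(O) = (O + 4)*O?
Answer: -20002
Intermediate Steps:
g(O) = O*(4 + O) (g(O) = (4 + O)*O = O*(4 + O))
h(d, r) = 5*r (h(d, r) = r*(-5*(4 - 5)) = r*(-5*(-1)) = r*5 = 5*r)
42*(-481) - h(201, -40) = 42*(-481) - 5*(-40) = -20202 - 1*(-200) = -20202 + 200 = -20002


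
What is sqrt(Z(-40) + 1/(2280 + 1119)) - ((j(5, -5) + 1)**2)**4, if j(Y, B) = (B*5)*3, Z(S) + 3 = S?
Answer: -899194740203776 + 2*I*sqrt(124196061)/3399 ≈ -8.9919e+14 + 6.5574*I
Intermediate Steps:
Z(S) = -3 + S
j(Y, B) = 15*B (j(Y, B) = (5*B)*3 = 15*B)
sqrt(Z(-40) + 1/(2280 + 1119)) - ((j(5, -5) + 1)**2)**4 = sqrt((-3 - 40) + 1/(2280 + 1119)) - ((15*(-5) + 1)**2)**4 = sqrt(-43 + 1/3399) - ((-75 + 1)**2)**4 = sqrt(-43 + 1/3399) - ((-74)**2)**4 = sqrt(-146156/3399) - 1*5476**4 = 2*I*sqrt(124196061)/3399 - 1*899194740203776 = 2*I*sqrt(124196061)/3399 - 899194740203776 = -899194740203776 + 2*I*sqrt(124196061)/3399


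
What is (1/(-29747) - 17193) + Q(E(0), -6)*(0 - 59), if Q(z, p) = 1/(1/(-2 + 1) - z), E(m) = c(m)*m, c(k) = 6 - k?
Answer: -509685099/29747 ≈ -17134.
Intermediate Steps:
E(m) = m*(6 - m) (E(m) = (6 - m)*m = m*(6 - m))
Q(z, p) = 1/(-1 - z) (Q(z, p) = 1/(1/(-1) - z) = 1/(-1 - z))
(1/(-29747) - 17193) + Q(E(0), -6)*(0 - 59) = (1/(-29747) - 17193) + (-1/(1 + 0*(6 - 1*0)))*(0 - 59) = (-1/29747 - 17193) - 1/(1 + 0*(6 + 0))*(-59) = -511440172/29747 - 1/(1 + 0*6)*(-59) = -511440172/29747 - 1/(1 + 0)*(-59) = -511440172/29747 - 1/1*(-59) = -511440172/29747 - 1*1*(-59) = -511440172/29747 - 1*(-59) = -511440172/29747 + 59 = -509685099/29747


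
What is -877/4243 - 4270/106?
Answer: -9105286/224879 ≈ -40.490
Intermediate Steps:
-877/4243 - 4270/106 = -877*1/4243 - 4270*1/106 = -877/4243 - 2135/53 = -9105286/224879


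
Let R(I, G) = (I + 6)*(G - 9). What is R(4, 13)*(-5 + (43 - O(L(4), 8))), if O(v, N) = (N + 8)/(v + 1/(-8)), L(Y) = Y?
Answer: 42000/31 ≈ 1354.8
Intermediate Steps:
R(I, G) = (-9 + G)*(6 + I) (R(I, G) = (6 + I)*(-9 + G) = (-9 + G)*(6 + I))
O(v, N) = (8 + N)/(-1/8 + v) (O(v, N) = (8 + N)/(v - 1/8) = (8 + N)/(-1/8 + v))
R(4, 13)*(-5 + (43 - O(L(4), 8))) = (-54 - 9*4 + 6*13 + 13*4)*(-5 + (43 - 8*(8 + 8)/(-1 + 8*4))) = (-54 - 36 + 78 + 52)*(-5 + (43 - 8*16/(-1 + 32))) = 40*(-5 + (43 - 8*16/31)) = 40*(-5 + (43 - 1*128/31)) = 40*(-5 + (43 - 128/31)) = 40*(-5 + 1205/31) = 40*(1050/31) = 42000/31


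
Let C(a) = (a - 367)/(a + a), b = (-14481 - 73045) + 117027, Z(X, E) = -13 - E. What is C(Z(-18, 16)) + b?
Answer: 855727/29 ≈ 29508.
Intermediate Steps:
b = 29501 (b = -87526 + 117027 = 29501)
C(a) = (-367 + a)/(2*a) (C(a) = (-367 + a)/((2*a)) = (-367 + a)*(1/(2*a)) = (-367 + a)/(2*a))
C(Z(-18, 16)) + b = (-367 + (-13 - 1*16))/(2*(-13 - 1*16)) + 29501 = (-367 + (-13 - 16))/(2*(-13 - 16)) + 29501 = (½)*(-367 - 29)/(-29) + 29501 = (½)*(-1/29)*(-396) + 29501 = 198/29 + 29501 = 855727/29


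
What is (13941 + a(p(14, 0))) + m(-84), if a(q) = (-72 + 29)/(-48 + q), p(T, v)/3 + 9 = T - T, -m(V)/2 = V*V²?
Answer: 89951218/75 ≈ 1.1994e+6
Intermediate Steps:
m(V) = -2*V³ (m(V) = -2*V*V² = -2*V³)
p(T, v) = -27 (p(T, v) = -27 + 3*(T - T) = -27 + 3*0 = -27 + 0 = -27)
a(q) = -43/(-48 + q)
(13941 + a(p(14, 0))) + m(-84) = (13941 - 43/(-48 - 27)) - 2*(-84)³ = (13941 - 43/(-75)) - 2*(-592704) = (13941 - 43*(-1/75)) + 1185408 = (13941 + 43/75) + 1185408 = 1045618/75 + 1185408 = 89951218/75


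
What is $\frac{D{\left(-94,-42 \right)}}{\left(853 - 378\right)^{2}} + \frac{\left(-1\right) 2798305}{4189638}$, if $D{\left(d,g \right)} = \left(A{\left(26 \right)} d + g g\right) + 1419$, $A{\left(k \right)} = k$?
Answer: $- \frac{628271423143}{945287073750} \approx -0.66464$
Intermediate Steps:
$D{\left(d,g \right)} = 1419 + g^{2} + 26 d$ ($D{\left(d,g \right)} = \left(26 d + g g\right) + 1419 = \left(26 d + g^{2}\right) + 1419 = \left(g^{2} + 26 d\right) + 1419 = 1419 + g^{2} + 26 d$)
$\frac{D{\left(-94,-42 \right)}}{\left(853 - 378\right)^{2}} + \frac{\left(-1\right) 2798305}{4189638} = \frac{1419 + \left(-42\right)^{2} + 26 \left(-94\right)}{\left(853 - 378\right)^{2}} + \frac{\left(-1\right) 2798305}{4189638} = \frac{1419 + 1764 - 2444}{\left(853 - 378\right)^{2}} - \frac{2798305}{4189638} = \frac{739}{475^{2}} - \frac{2798305}{4189638} = \frac{739}{225625} - \frac{2798305}{4189638} = - \frac{628271423143}{945287073750}$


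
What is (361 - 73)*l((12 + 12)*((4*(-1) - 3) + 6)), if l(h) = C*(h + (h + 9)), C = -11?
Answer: 123552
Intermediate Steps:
l(h) = -99 - 22*h (l(h) = -11*(h + (h + 9)) = -11*(h + (9 + h)) = -11*(9 + 2*h) = -99 - 22*h)
(361 - 73)*l((12 + 12)*((4*(-1) - 3) + 6)) = (361 - 73)*(-99 - 22*(12 + 12)*((4*(-1) - 3) + 6)) = 288*(-99 - 528*((-4 - 3) + 6)) = 288*(-99 - 528*(-7 + 6)) = 288*(-99 - 528*(-1)) = 288*(-99 - 22*(-24)) = 288*(-99 + 528) = 288*429 = 123552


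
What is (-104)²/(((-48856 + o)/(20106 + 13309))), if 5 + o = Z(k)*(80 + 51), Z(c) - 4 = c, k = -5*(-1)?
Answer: -180708320/23841 ≈ -7579.7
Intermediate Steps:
k = 5
Z(c) = 4 + c
o = 1174 (o = -5 + (4 + 5)*(80 + 51) = -5 + 9*131 = -5 + 1179 = 1174)
(-104)²/(((-48856 + o)/(20106 + 13309))) = (-104)²/(((-48856 + 1174)/(20106 + 13309))) = 10816/((-47682/33415)) = 10816/((-47682*1/33415)) = 10816/(-47682/33415) = 10816*(-33415/47682) = -180708320/23841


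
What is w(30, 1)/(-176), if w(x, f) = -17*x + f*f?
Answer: 509/176 ≈ 2.8920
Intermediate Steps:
w(x, f) = f**2 - 17*x (w(x, f) = -17*x + f**2 = f**2 - 17*x)
w(30, 1)/(-176) = (1**2 - 17*30)/(-176) = (1 - 510)*(-1/176) = -509*(-1/176) = 509/176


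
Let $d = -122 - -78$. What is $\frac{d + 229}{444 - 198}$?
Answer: $\frac{185}{246} \approx 0.75203$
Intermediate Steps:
$d = -44$ ($d = -122 + 78 = -44$)
$\frac{d + 229}{444 - 198} = \frac{-44 + 229}{444 - 198} = \frac{185}{246}$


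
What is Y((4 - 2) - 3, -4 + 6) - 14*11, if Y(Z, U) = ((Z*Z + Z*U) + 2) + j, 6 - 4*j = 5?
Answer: -611/4 ≈ -152.75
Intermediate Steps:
j = 1/4 (j = 3/2 - 1/4*5 = 3/2 - 5/4 = 1/4 ≈ 0.25000)
Y(Z, U) = 9/4 + Z**2 + U*Z (Y(Z, U) = ((Z*Z + Z*U) + 2) + 1/4 = ((Z**2 + U*Z) + 2) + 1/4 = (2 + Z**2 + U*Z) + 1/4 = 9/4 + Z**2 + U*Z)
Y((4 - 2) - 3, -4 + 6) - 14*11 = (9/4 + ((4 - 2) - 3)**2 + (-4 + 6)*((4 - 2) - 3)) - 14*11 = (9/4 + (2 - 3)**2 + 2*(2 - 3)) - 154 = (9/4 + (-1)**2 + 2*(-1)) - 154 = (9/4 + 1 - 2) - 154 = 5/4 - 154 = -611/4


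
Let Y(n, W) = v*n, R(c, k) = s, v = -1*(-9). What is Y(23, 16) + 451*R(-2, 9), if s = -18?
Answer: -7911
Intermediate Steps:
v = 9
R(c, k) = -18
Y(n, W) = 9*n
Y(23, 16) + 451*R(-2, 9) = 9*23 + 451*(-18) = 207 - 8118 = -7911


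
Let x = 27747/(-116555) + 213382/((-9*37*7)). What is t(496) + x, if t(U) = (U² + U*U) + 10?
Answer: 133657810410343/271689705 ≈ 4.9195e+5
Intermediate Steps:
t(U) = 10 + 2*U² (t(U) = (U² + U²) + 10 = 2*U² + 10 = 10 + 2*U²)
x = -24935417267/271689705 (x = 27747*(-1/116555) + 213382/((-333*7)) = -27747/116555 + 213382/(-2331) = -27747/116555 + 213382*(-1/2331) = -27747/116555 - 213382/2331 = -24935417267/271689705 ≈ -91.779)
t(496) + x = (10 + 2*496²) - 24935417267/271689705 = (10 + 2*246016) - 24935417267/271689705 = (10 + 492032) - 24935417267/271689705 = 492042 - 24935417267/271689705 = 133657810410343/271689705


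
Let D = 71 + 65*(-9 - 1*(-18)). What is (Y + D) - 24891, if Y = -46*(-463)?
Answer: -2937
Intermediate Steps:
Y = 21298
D = 656 (D = 71 + 65*(-9 + 18) = 71 + 65*9 = 71 + 585 = 656)
(Y + D) - 24891 = (21298 + 656) - 24891 = 21954 - 24891 = -2937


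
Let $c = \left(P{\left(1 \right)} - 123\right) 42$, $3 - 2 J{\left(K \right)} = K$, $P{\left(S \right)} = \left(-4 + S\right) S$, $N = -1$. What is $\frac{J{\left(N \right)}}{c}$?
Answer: $- \frac{1}{2646} \approx -0.00037793$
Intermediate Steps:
$P{\left(S \right)} = S \left(-4 + S\right)$
$J{\left(K \right)} = \frac{3}{2} - \frac{K}{2}$
$c = -5292$ ($c = \left(1 \left(-4 + 1\right) - 123\right) 42 = \left(1 \left(-3\right) - 123\right) 42 = \left(-3 - 123\right) 42 = \left(-126\right) 42 = -5292$)
$\frac{J{\left(N \right)}}{c} = \frac{\frac{3}{2} - - \frac{1}{2}}{-5292} = \left(\frac{3}{2} + \frac{1}{2}\right) \left(- \frac{1}{5292}\right) = 2 \left(- \frac{1}{5292}\right) = - \frac{1}{2646}$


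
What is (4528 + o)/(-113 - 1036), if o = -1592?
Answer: -2936/1149 ≈ -2.5553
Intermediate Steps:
(4528 + o)/(-113 - 1036) = (4528 - 1592)/(-113 - 1036) = 2936/(-1149) = 2936*(-1/1149) = -2936/1149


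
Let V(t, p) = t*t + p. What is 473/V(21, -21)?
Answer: 473/420 ≈ 1.1262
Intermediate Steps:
V(t, p) = p + t**2 (V(t, p) = t**2 + p = p + t**2)
473/V(21, -21) = 473/(-21 + 21**2) = 473/(-21 + 441) = 473/420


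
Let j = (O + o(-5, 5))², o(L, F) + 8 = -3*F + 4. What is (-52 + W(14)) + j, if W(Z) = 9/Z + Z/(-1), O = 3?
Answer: 2669/14 ≈ 190.64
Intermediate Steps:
o(L, F) = -4 - 3*F (o(L, F) = -8 + (-3*F + 4) = -8 + (4 - 3*F) = -4 - 3*F)
W(Z) = -Z + 9/Z (W(Z) = 9/Z + Z*(-1) = 9/Z - Z = -Z + 9/Z)
j = 256 (j = (3 + (-4 - 3*5))² = (3 + (-4 - 15))² = (3 - 19)² = (-16)² = 256)
(-52 + W(14)) + j = (-52 + (-1*14 + 9/14)) + 256 = (-52 + (-14 + 9*(1/14))) + 256 = (-52 + (-14 + 9/14)) + 256 = (-52 - 187/14) + 256 = -915/14 + 256 = 2669/14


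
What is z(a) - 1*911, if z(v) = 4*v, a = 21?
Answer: -827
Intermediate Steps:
z(a) - 1*911 = 4*21 - 1*911 = 84 - 911 = -827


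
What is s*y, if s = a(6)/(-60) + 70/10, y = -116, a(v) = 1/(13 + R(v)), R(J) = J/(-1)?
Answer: -85231/105 ≈ -811.72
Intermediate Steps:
R(J) = -J (R(J) = J*(-1) = -J)
a(v) = 1/(13 - v)
s = 2939/420 (s = -1/(-13 + 6)/(-60) + 70/10 = -1/(-7)*(-1/60) + 70*(⅒) = -1*(-⅐)*(-1/60) + 7 = (⅐)*(-1/60) + 7 = -1/420 + 7 = 2939/420 ≈ 6.9976)
s*y = (2939/420)*(-116) = -85231/105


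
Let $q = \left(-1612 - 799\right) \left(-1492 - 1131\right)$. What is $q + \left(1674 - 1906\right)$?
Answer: $6323821$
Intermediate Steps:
$q = 6324053$ ($q = \left(-2411\right) \left(-2623\right) = 6324053$)
$q + \left(1674 - 1906\right) = 6324053 + \left(1674 - 1906\right) = 6324053 - 232 = 6323821$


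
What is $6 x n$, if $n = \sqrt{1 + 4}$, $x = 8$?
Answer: $48 \sqrt{5} \approx 107.33$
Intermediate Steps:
$n = \sqrt{5} \approx 2.2361$
$6 x n = 6 \cdot 8 \sqrt{5} = 48 \sqrt{5}$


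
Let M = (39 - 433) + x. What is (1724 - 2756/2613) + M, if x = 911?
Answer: 450229/201 ≈ 2239.9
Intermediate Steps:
M = 517 (M = (39 - 433) + 911 = -394 + 911 = 517)
(1724 - 2756/2613) + M = (1724 - 2756/2613) + 517 = (1724 - 2756*1/2613) + 517 = (1724 - 212/201) + 517 = 346312/201 + 517 = 450229/201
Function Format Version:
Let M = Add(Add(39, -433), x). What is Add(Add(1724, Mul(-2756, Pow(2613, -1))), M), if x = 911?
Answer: Rational(450229, 201) ≈ 2239.9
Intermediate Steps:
M = 517 (M = Add(Add(39, -433), 911) = Add(-394, 911) = 517)
Add(Add(1724, Mul(-2756, Pow(2613, -1))), M) = Add(Add(1724, Mul(-2756, Pow(2613, -1))), 517) = Add(Add(1724, Mul(-2756, Rational(1, 2613))), 517) = Add(Add(1724, Rational(-212, 201)), 517) = Add(Rational(346312, 201), 517) = Rational(450229, 201)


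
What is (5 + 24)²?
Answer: 841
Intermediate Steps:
(5 + 24)² = 29² = 841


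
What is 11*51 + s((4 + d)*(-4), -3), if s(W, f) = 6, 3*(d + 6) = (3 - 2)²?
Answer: 567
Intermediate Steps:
d = -17/3 (d = -6 + (3 - 2)²/3 = -6 + (⅓)*1² = -6 + (⅓)*1 = -6 + ⅓ = -17/3 ≈ -5.6667)
11*51 + s((4 + d)*(-4), -3) = 11*51 + 6 = 561 + 6 = 567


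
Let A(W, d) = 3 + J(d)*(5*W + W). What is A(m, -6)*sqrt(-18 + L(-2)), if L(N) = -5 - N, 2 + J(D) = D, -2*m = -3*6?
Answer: -429*I*sqrt(21) ≈ -1965.9*I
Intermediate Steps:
m = 9 (m = -(-3)*6/2 = -1/2*(-18) = 9)
J(D) = -2 + D
A(W, d) = 3 + 6*W*(-2 + d) (A(W, d) = 3 + (-2 + d)*(5*W + W) = 3 + (-2 + d)*(6*W) = 3 + 6*W*(-2 + d))
A(m, -6)*sqrt(-18 + L(-2)) = (3 + 6*9*(-2 - 6))*sqrt(-18 + (-5 - 1*(-2))) = (3 + 6*9*(-8))*sqrt(-18 + (-5 + 2)) = (3 - 432)*sqrt(-18 - 3) = -429*I*sqrt(21)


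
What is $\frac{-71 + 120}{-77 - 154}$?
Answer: $- \frac{7}{33} \approx -0.21212$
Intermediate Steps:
$\frac{-71 + 120}{-77 - 154} = \frac{1}{-231} \cdot 49 = \left(- \frac{1}{231}\right) 49 = - \frac{7}{33}$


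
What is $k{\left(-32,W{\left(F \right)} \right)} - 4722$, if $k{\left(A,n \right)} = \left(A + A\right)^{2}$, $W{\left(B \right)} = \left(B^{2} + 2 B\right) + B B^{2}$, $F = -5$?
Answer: $-626$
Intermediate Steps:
$W{\left(B \right)} = B^{2} + B^{3} + 2 B$ ($W{\left(B \right)} = \left(B^{2} + 2 B\right) + B^{3} = B^{2} + B^{3} + 2 B$)
$k{\left(A,n \right)} = 4 A^{2}$ ($k{\left(A,n \right)} = \left(2 A\right)^{2} = 4 A^{2}$)
$k{\left(-32,W{\left(F \right)} \right)} - 4722 = 4 \left(-32\right)^{2} - 4722 = 4 \cdot 1024 - 4722 = 4096 - 4722 = -626$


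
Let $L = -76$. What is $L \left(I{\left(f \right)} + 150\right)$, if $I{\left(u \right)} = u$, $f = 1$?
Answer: $-11476$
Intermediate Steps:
$L \left(I{\left(f \right)} + 150\right) = - 76 \left(1 + 150\right) = \left(-76\right) 151 = -11476$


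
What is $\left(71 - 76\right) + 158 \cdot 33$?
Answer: $5209$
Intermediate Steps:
$\left(71 - 76\right) + 158 \cdot 33 = \left(71 - 76\right) + 5214 = -5 + 5214 = 5209$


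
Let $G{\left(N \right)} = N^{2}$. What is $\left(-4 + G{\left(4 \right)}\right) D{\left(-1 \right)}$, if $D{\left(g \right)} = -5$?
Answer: $-60$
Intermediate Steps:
$\left(-4 + G{\left(4 \right)}\right) D{\left(-1 \right)} = \left(-4 + 4^{2}\right) \left(-5\right) = \left(-4 + 16\right) \left(-5\right) = 12 \left(-5\right) = -60$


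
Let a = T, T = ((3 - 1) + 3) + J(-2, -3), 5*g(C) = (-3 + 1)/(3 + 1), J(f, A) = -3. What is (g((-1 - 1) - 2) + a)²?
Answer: 361/100 ≈ 3.6100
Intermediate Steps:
g(C) = -⅒ (g(C) = ((-3 + 1)/(3 + 1))/5 = (-2/4)/5 = (-2*¼)/5 = (⅕)*(-½) = -⅒)
T = 2 (T = ((3 - 1) + 3) - 3 = (2 + 3) - 3 = 5 - 3 = 2)
a = 2
(g((-1 - 1) - 2) + a)² = (-⅒ + 2)² = (19/10)² = 361/100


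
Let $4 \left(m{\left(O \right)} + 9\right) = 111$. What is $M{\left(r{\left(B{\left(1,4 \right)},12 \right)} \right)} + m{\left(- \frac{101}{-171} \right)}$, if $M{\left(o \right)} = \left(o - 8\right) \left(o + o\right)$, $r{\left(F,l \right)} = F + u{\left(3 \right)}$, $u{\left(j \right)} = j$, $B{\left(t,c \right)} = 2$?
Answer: $- \frac{45}{4} \approx -11.25$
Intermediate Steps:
$r{\left(F,l \right)} = 3 + F$ ($r{\left(F,l \right)} = F + 3 = 3 + F$)
$m{\left(O \right)} = \frac{75}{4}$ ($m{\left(O \right)} = -9 + \frac{1}{4} \cdot 111 = -9 + \frac{111}{4} = \frac{75}{4}$)
$M{\left(o \right)} = 2 o \left(-8 + o\right)$ ($M{\left(o \right)} = \left(-8 + o\right) 2 o = 2 o \left(-8 + o\right)$)
$M{\left(r{\left(B{\left(1,4 \right)},12 \right)} \right)} + m{\left(- \frac{101}{-171} \right)} = 2 \left(3 + 2\right) \left(-8 + \left(3 + 2\right)\right) + \frac{75}{4} = 2 \cdot 5 \left(-8 + 5\right) + \frac{75}{4} = 2 \cdot 5 \left(-3\right) + \frac{75}{4} = -30 + \frac{75}{4} = - \frac{45}{4}$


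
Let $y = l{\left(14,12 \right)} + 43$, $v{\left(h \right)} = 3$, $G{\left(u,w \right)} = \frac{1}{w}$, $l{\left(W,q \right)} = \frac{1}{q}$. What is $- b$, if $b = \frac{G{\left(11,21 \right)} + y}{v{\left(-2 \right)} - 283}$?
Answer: $\frac{3623}{23520} \approx 0.15404$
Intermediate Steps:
$y = \frac{517}{12}$ ($y = \frac{1}{12} + 43 = \frac{517}{12} \approx 43.083$)
$b = - \frac{3623}{23520}$ ($b = \frac{\frac{1}{21} + \frac{517}{12}}{3 - 283} = \frac{\frac{1}{21} + \frac{517}{12}}{-280} = \frac{3623}{84} \left(- \frac{1}{280}\right) = - \frac{3623}{23520} \approx -0.15404$)
$- b = \left(-1\right) \left(- \frac{3623}{23520}\right) = \frac{3623}{23520}$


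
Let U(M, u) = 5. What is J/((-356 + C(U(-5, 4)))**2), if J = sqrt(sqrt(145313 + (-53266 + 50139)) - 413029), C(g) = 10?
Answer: sqrt(-413029 + sqrt(142186))/119716 ≈ 0.0053659*I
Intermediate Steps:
J = sqrt(-413029 + sqrt(142186)) (J = sqrt(sqrt(145313 - 3127) - 413029) = sqrt(sqrt(142186) - 413029) = sqrt(-413029 + sqrt(142186)) ≈ 642.38*I)
J/((-356 + C(U(-5, 4)))**2) = sqrt(-413029 + sqrt(142186))/((-356 + 10)**2) = sqrt(-413029 + sqrt(142186))/((-346)**2) = sqrt(-413029 + sqrt(142186))/119716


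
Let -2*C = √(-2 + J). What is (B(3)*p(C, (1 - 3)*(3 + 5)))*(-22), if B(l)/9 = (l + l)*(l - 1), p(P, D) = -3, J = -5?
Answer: 7128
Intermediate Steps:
C = -I*√7/2 (C = -√(-2 - 5)/2 = -I*√7/2 ≈ -1.3229*I)
B(l) = 18*l*(-1 + l) (B(l) = 9*((l + l)*(l - 1)) = 9*((2*l)*(-1 + l)) = 9*(2*l*(-1 + l)) = 18*l*(-1 + l))
(B(3)*p(C, (1 - 3)*(3 + 5)))*(-22) = ((18*3*(-1 + 3))*(-3))*(-22) = ((18*3*2)*(-3))*(-22) = (108*(-3))*(-22) = -324*(-22) = 7128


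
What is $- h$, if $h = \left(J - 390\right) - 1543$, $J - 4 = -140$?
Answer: $2069$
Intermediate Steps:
$J = -136$ ($J = 4 - 140 = -136$)
$h = -2069$ ($h = \left(-136 - 390\right) - 1543 = -526 - 1543 = -2069$)
$- h = \left(-1\right) \left(-2069\right) = 2069$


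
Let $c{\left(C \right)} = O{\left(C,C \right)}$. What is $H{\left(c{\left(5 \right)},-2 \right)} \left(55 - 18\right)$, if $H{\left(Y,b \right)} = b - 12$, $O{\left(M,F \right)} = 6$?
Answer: $-518$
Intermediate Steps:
$c{\left(C \right)} = 6$
$H{\left(Y,b \right)} = -12 + b$
$H{\left(c{\left(5 \right)},-2 \right)} \left(55 - 18\right) = \left(-12 - 2\right) \left(55 - 18\right) = - 14 \left(55 - 18\right) = \left(-14\right) 37 = -518$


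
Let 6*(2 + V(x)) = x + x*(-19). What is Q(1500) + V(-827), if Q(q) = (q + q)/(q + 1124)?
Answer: 813487/328 ≈ 2480.1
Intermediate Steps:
Q(q) = 2*q/(1124 + q) (Q(q) = (2*q)/(1124 + q) = 2*q/(1124 + q))
V(x) = -2 - 3*x (V(x) = -2 + (x + x*(-19))/6 = -2 + (x - 19*x)/6 = -2 + (-18*x)/6 = -2 - 3*x)
Q(1500) + V(-827) = 2*1500/(1124 + 1500) + (-2 - 3*(-827)) = 2*1500/2624 + (-2 + 2481) = 2*1500*(1/2624) + 2479 = 375/328 + 2479 = 813487/328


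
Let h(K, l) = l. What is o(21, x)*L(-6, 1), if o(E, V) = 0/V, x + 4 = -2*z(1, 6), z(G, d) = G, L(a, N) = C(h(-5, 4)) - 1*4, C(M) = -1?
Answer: 0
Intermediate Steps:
L(a, N) = -5 (L(a, N) = -1 - 1*4 = -1 - 4 = -5)
x = -6 (x = -4 - 2*1 = -4 - 2 = -6)
o(E, V) = 0
o(21, x)*L(-6, 1) = 0*(-5) = 0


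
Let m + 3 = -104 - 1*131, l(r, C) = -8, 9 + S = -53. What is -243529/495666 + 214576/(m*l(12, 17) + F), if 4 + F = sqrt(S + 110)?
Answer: 6287535139681/55916577126 - 26822*sqrt(3)/112811 ≈ 112.03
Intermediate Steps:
S = -62 (S = -9 - 53 = -62)
m = -238 (m = -3 + (-104 - 1*131) = -3 + (-104 - 131) = -3 - 235 = -238)
F = -4 + 4*sqrt(3) (F = -4 + sqrt(-62 + 110) = -4 + sqrt(48) = -4 + 4*sqrt(3) ≈ 2.9282)
-243529/495666 + 214576/(m*l(12, 17) + F) = -243529/495666 + 214576/(-238*(-8) + (-4 + 4*sqrt(3))) = -243529*1/495666 + 214576/(1904 + (-4 + 4*sqrt(3))) = -243529/495666 + 214576/(1900 + 4*sqrt(3))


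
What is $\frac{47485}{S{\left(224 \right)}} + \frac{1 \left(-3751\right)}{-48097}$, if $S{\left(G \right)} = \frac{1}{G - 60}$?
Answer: $\frac{374557315131}{48097} \approx 7.7875 \cdot 10^{6}$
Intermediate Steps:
$S{\left(G \right)} = \frac{1}{-60 + G}$
$\frac{47485}{S{\left(224 \right)}} + \frac{1 \left(-3751\right)}{-48097} = \frac{47485}{\frac{1}{-60 + 224}} + \frac{1 \left(-3751\right)}{-48097} = \frac{47485}{\frac{1}{164}} - - \frac{3751}{48097} = 47485 \frac{1}{\frac{1}{164}} + \frac{3751}{48097} = 47485 \cdot 164 + \frac{3751}{48097} = 7787540 + \frac{3751}{48097} = \frac{374557315131}{48097}$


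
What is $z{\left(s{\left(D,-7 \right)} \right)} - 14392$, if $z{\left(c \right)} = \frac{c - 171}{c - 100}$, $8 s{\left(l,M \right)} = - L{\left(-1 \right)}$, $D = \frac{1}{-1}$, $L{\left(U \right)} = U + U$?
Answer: $- \frac{5741725}{399} \approx -14390.0$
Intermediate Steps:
$L{\left(U \right)} = 2 U$
$D = -1$
$s{\left(l,M \right)} = \frac{1}{4}$ ($s{\left(l,M \right)} = \frac{\left(-1\right) 2 \left(-1\right)}{8} = \frac{\left(-1\right) \left(-2\right)}{8} = \frac{1}{8} \cdot 2 = \frac{1}{4}$)
$z{\left(c \right)} = \frac{-171 + c}{-100 + c}$
$z{\left(s{\left(D,-7 \right)} \right)} - 14392 = \frac{-171 + \frac{1}{4}}{-100 + \frac{1}{4}} - 14392 = \frac{1}{- \frac{399}{4}} \left(- \frac{683}{4}\right) - 14392 = \left(- \frac{4}{399}\right) \left(- \frac{683}{4}\right) - 14392 = \frac{683}{399} - 14392 = - \frac{5741725}{399}$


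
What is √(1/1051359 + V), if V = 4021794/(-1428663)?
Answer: I*√705681994591735702374279/500679234339 ≈ 1.6778*I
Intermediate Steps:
V = -1340598/476221 (V = 4021794*(-1/1428663) = -1340598/476221 ≈ -2.8151)
√(1/1051359 + V) = √(1/1051359 - 1340598/476221) = √(-1409449296461/500679234339) = I*√705681994591735702374279/500679234339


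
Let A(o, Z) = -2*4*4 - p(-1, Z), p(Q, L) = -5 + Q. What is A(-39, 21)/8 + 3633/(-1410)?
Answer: -5477/940 ≈ -5.8266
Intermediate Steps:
A(o, Z) = -26 (A(o, Z) = -2*4*4 - (-5 - 1) = -8*4 - 1*(-6) = -32 + 6 = -26)
A(-39, 21)/8 + 3633/(-1410) = -26/8 + 3633/(-1410) = -26*1/8 + 3633*(-1/1410) = -13/4 - 1211/470 = -5477/940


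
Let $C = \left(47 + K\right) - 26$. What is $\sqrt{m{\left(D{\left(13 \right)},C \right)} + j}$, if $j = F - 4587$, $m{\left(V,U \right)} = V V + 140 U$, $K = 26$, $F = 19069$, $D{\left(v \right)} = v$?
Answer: $3 \sqrt{2359} \approx 145.71$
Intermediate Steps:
$C = 47$ ($C = \left(47 + 26\right) - 26 = 73 - 26 = 47$)
$m{\left(V,U \right)} = V^{2} + 140 U$
$j = 14482$ ($j = 19069 - 4587 = 14482$)
$\sqrt{m{\left(D{\left(13 \right)},C \right)} + j} = \sqrt{\left(13^{2} + 140 \cdot 47\right) + 14482} = \sqrt{\left(169 + 6580\right) + 14482} = \sqrt{6749 + 14482} = \sqrt{21231} = 3 \sqrt{2359}$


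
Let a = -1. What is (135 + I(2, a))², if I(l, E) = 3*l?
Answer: 19881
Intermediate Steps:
(135 + I(2, a))² = (135 + 3*2)² = (135 + 6)² = 141² = 19881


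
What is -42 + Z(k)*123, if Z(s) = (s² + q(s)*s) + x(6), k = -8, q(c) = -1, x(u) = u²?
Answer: 13242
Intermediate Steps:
Z(s) = 36 + s² - s (Z(s) = (s² - s) + 6² = (s² - s) + 36 = 36 + s² - s)
-42 + Z(k)*123 = -42 + (36 + (-8)² - 1*(-8))*123 = -42 + (36 + 64 + 8)*123 = -42 + 108*123 = -42 + 13284 = 13242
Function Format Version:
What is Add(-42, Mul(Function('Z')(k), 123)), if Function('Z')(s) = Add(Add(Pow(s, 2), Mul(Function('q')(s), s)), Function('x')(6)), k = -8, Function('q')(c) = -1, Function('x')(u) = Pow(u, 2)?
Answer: 13242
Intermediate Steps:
Function('Z')(s) = Add(36, Pow(s, 2), Mul(-1, s)) (Function('Z')(s) = Add(Add(Pow(s, 2), Mul(-1, s)), Pow(6, 2)) = Add(Add(Pow(s, 2), Mul(-1, s)), 36) = Add(36, Pow(s, 2), Mul(-1, s)))
Add(-42, Mul(Function('Z')(k), 123)) = Add(-42, Mul(Add(36, Pow(-8, 2), Mul(-1, -8)), 123)) = Add(-42, Mul(Add(36, 64, 8), 123)) = Add(-42, Mul(108, 123)) = Add(-42, 13284) = 13242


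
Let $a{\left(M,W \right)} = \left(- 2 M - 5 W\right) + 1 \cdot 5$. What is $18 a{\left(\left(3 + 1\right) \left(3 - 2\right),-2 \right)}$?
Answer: $126$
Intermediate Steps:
$a{\left(M,W \right)} = 5 - 5 W - 2 M$ ($a{\left(M,W \right)} = \left(- 5 W - 2 M\right) + 5 = 5 - 5 W - 2 M$)
$18 a{\left(\left(3 + 1\right) \left(3 - 2\right),-2 \right)} = 18 \left(5 - -10 - 2 \left(3 + 1\right) \left(3 - 2\right)\right) = 18 \left(5 + 10 - 2 \cdot 4 \cdot 1\right) = 18 \left(5 + 10 - 8\right) = 18 \cdot 7 = 126$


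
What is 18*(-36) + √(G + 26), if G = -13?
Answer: -648 + √13 ≈ -644.39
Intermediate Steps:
18*(-36) + √(G + 26) = 18*(-36) + √(-13 + 26) = -648 + √13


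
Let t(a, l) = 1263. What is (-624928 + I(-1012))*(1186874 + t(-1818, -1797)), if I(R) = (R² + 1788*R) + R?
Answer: -1676760717524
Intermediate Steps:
I(R) = R² + 1789*R
(-624928 + I(-1012))*(1186874 + t(-1818, -1797)) = (-624928 - 1012*(1789 - 1012))*(1186874 + 1263) = (-624928 - 1012*777)*1188137 = (-624928 - 786324)*1188137 = -1411252*1188137 = -1676760717524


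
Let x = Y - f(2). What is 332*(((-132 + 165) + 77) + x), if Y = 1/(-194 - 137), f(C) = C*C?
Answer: 11648220/331 ≈ 35191.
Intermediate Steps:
f(C) = C**2
Y = -1/331 (Y = 1/(-331) = -1/331 ≈ -0.0030211)
x = -1325/331 (x = -1/331 - 1*2**2 = -1/331 - 1*4 = -1/331 - 4 = -1325/331 ≈ -4.0030)
332*(((-132 + 165) + 77) + x) = 332*(((-132 + 165) + 77) - 1325/331) = 332*((33 + 77) - 1325/331) = 332*(110 - 1325/331) = 332*(35085/331) = 11648220/331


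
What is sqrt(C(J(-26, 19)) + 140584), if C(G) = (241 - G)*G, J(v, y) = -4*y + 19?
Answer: sqrt(123598) ≈ 351.56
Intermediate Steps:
J(v, y) = 19 - 4*y
C(G) = G*(241 - G)
sqrt(C(J(-26, 19)) + 140584) = sqrt((19 - 4*19)*(241 - (19 - 4*19)) + 140584) = sqrt((19 - 76)*(241 - (19 - 76)) + 140584) = sqrt(-57*(241 - 1*(-57)) + 140584) = sqrt(-57*(241 + 57) + 140584) = sqrt(-57*298 + 140584) = sqrt(-16986 + 140584) = sqrt(123598)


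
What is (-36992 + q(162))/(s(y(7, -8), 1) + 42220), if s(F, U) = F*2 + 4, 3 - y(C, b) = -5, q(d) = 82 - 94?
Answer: -841/960 ≈ -0.87604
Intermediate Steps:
q(d) = -12
y(C, b) = 8 (y(C, b) = 3 - 1*(-5) = 3 + 5 = 8)
s(F, U) = 4 + 2*F (s(F, U) = 2*F + 4 = 4 + 2*F)
(-36992 + q(162))/(s(y(7, -8), 1) + 42220) = (-36992 - 12)/((4 + 2*8) + 42220) = -37004/((4 + 16) + 42220) = -37004/(20 + 42220) = -37004/42240 = -37004*1/42240 = -841/960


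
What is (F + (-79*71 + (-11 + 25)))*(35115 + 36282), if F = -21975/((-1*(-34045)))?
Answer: -2720279247750/6809 ≈ -3.9951e+8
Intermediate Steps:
F = -4395/6809 (F = -21975/34045 = -21975*1/34045 = -4395/6809 ≈ -0.64547)
(F + (-79*71 + (-11 + 25)))*(35115 + 36282) = (-4395/6809 + (-79*71 + (-11 + 25)))*(35115 + 36282) = (-4395/6809 + (-5609 + 14))*71397 = (-4395/6809 - 5595)*71397 = -38100750/6809*71397 = -2720279247750/6809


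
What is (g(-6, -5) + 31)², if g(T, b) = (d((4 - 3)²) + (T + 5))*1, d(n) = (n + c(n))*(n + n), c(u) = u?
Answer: 1156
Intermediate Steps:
d(n) = 4*n² (d(n) = (n + n)*(n + n) = (2*n)*(2*n) = 4*n²)
g(T, b) = 9 + T (g(T, b) = (4*((4 - 3)²)² + (T + 5))*1 = (4*(1²)² + (5 + T))*1 = (4*1² + (5 + T))*1 = (4*1 + (5 + T))*1 = (4 + (5 + T))*1 = (9 + T)*1 = 9 + T)
(g(-6, -5) + 31)² = ((9 - 6) + 31)² = (3 + 31)² = 34² = 1156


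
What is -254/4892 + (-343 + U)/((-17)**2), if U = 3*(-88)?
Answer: -1521425/706894 ≈ -2.1523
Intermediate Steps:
U = -264
-254/4892 + (-343 + U)/((-17)**2) = -254/4892 + (-343 - 264)/((-17)**2) = -254*1/4892 - 607/289 = -127/2446 - 607*1/289 = -127/2446 - 607/289 = -1521425/706894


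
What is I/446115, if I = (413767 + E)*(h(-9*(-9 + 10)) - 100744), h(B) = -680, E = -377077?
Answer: -248083104/29741 ≈ -8341.5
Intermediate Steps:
I = -3721246560 (I = (413767 - 377077)*(-680 - 100744) = 36690*(-101424) = -3721246560)
I/446115 = -3721246560/446115 = -3721246560*1/446115 = -248083104/29741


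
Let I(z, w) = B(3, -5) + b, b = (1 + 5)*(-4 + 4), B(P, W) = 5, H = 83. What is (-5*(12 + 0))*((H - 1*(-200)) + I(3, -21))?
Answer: -17280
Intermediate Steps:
b = 0 (b = 6*0 = 0)
I(z, w) = 5 (I(z, w) = 5 + 0 = 5)
(-5*(12 + 0))*((H - 1*(-200)) + I(3, -21)) = (-5*(12 + 0))*((83 - 1*(-200)) + 5) = (-5*12)*((83 + 200) + 5) = -60*(283 + 5) = -60*288 = -17280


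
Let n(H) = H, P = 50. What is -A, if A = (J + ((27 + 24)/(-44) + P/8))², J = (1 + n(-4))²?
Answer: -24025/121 ≈ -198.55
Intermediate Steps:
J = 9 (J = (1 - 4)² = (-3)² = 9)
A = 24025/121 (A = (9 + ((27 + 24)/(-44) + 50/8))² = (9 + (51*(-1/44) + 50*(⅛)))² = (9 + (-51/44 + 25/4))² = (9 + 56/11)² = (155/11)² = 24025/121 ≈ 198.55)
-A = -1*24025/121 = -24025/121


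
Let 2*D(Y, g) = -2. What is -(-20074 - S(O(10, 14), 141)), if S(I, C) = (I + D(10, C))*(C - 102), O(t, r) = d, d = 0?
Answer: 20035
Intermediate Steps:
D(Y, g) = -1 (D(Y, g) = (½)*(-2) = -1)
O(t, r) = 0
S(I, C) = (-1 + I)*(-102 + C) (S(I, C) = (I - 1)*(C - 102) = (-1 + I)*(-102 + C))
-(-20074 - S(O(10, 14), 141)) = -(-20074 - (102 - 1*141 - 102*0 + 141*0)) = -(-20074 - (102 - 141 + 0 + 0)) = -(-20074 - 1*(-39)) = -(-20074 + 39) = -1*(-20035) = 20035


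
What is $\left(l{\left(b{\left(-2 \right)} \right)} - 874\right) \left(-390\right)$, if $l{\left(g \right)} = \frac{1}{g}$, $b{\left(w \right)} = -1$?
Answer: $341250$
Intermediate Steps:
$\left(l{\left(b{\left(-2 \right)} \right)} - 874\right) \left(-390\right) = \left(\frac{1}{-1} - 874\right) \left(-390\right) = \left(-1 - 874\right) \left(-390\right) = \left(-875\right) \left(-390\right) = 341250$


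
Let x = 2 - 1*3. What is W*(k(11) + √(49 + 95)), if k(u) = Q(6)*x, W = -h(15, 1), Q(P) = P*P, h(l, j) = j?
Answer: 24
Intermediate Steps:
Q(P) = P²
x = -1 (x = 2 - 3 = -1)
W = -1 (W = -1*1 = -1)
k(u) = -36 (k(u) = 6²*(-1) = 36*(-1) = -36)
W*(k(11) + √(49 + 95)) = -(-36 + √(49 + 95)) = -(-36 + √144) = -(-36 + 12) = -1*(-24) = 24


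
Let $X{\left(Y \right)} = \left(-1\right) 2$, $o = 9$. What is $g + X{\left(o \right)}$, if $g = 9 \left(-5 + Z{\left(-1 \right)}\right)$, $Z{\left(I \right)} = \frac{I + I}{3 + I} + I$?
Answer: $-65$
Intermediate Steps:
$Z{\left(I \right)} = I + \frac{2 I}{3 + I}$ ($Z{\left(I \right)} = \frac{2 I}{3 + I} + I = I + \frac{2 I}{3 + I}$)
$X{\left(Y \right)} = -2$
$g = -63$ ($g = 9 \left(-5 - \frac{5 - 1}{3 - 1}\right) = 9 \left(-5 - \frac{1}{2} \cdot 4\right) = 9 \left(-5 - 2\right) = 9 \left(-7\right) = -63$)
$g + X{\left(o \right)} = -63 - 2 = -65$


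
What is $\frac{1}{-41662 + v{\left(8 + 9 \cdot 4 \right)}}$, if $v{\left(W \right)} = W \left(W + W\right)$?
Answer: $- \frac{1}{37790} \approx -2.6462 \cdot 10^{-5}$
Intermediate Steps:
$v{\left(W \right)} = 2 W^{2}$ ($v{\left(W \right)} = W 2 W = 2 W^{2}$)
$\frac{1}{-41662 + v{\left(8 + 9 \cdot 4 \right)}} = \frac{1}{-41662 + 2 \left(8 + 9 \cdot 4\right)^{2}} = \frac{1}{-41662 + 2 \left(8 + 36\right)^{2}} = \frac{1}{-41662 + 2 \cdot 44^{2}} = \frac{1}{-41662 + 2 \cdot 1936} = \frac{1}{-41662 + 3872} = \frac{1}{-37790} = - \frac{1}{37790}$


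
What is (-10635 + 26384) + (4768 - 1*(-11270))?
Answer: 31787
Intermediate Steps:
(-10635 + 26384) + (4768 - 1*(-11270)) = 15749 + (4768 + 11270) = 15749 + 16038 = 31787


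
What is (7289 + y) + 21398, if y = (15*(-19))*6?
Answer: 26977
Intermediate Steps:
y = -1710 (y = -285*6 = -1710)
(7289 + y) + 21398 = (7289 - 1710) + 21398 = 5579 + 21398 = 26977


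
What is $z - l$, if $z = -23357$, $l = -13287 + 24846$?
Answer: $-34916$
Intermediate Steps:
$l = 11559$
$z - l = -23357 - 11559 = -34916$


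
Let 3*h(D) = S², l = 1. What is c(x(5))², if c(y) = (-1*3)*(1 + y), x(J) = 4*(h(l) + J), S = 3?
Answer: 9801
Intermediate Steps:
h(D) = 3 (h(D) = (⅓)*3² = (⅓)*9 = 3)
x(J) = 12 + 4*J (x(J) = 4*(3 + J) = 12 + 4*J)
c(y) = -3 - 3*y (c(y) = -3*(1 + y) = -3 - 3*y)
c(x(5))² = (-3 - 3*(12 + 4*5))² = (-3 - 3*(12 + 20))² = (-3 - 3*32)² = (-3 - 96)² = (-99)² = 9801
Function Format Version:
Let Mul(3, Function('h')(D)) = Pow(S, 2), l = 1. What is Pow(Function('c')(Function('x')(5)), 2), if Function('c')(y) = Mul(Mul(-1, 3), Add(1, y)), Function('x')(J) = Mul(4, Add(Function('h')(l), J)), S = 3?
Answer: 9801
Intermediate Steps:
Function('h')(D) = 3 (Function('h')(D) = Mul(Rational(1, 3), Pow(3, 2)) = Mul(Rational(1, 3), 9) = 3)
Function('x')(J) = Add(12, Mul(4, J)) (Function('x')(J) = Mul(4, Add(3, J)) = Add(12, Mul(4, J)))
Function('c')(y) = Add(-3, Mul(-3, y)) (Function('c')(y) = Mul(-3, Add(1, y)) = Add(-3, Mul(-3, y)))
Pow(Function('c')(Function('x')(5)), 2) = Pow(Add(-3, Mul(-3, Add(12, Mul(4, 5)))), 2) = Pow(Add(-3, Mul(-3, Add(12, 20))), 2) = Pow(Add(-3, Mul(-3, 32)), 2) = Pow(Add(-3, -96), 2) = Pow(-99, 2) = 9801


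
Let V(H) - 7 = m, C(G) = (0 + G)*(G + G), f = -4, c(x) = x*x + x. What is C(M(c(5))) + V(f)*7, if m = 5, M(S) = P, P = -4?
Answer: 116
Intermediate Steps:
c(x) = x + x² (c(x) = x² + x = x + x²)
M(S) = -4
C(G) = 2*G² (C(G) = G*(2*G) = 2*G²)
V(H) = 12 (V(H) = 7 + 5 = 12)
C(M(c(5))) + V(f)*7 = 2*(-4)² + 12*7 = 2*16 + 84 = 32 + 84 = 116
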